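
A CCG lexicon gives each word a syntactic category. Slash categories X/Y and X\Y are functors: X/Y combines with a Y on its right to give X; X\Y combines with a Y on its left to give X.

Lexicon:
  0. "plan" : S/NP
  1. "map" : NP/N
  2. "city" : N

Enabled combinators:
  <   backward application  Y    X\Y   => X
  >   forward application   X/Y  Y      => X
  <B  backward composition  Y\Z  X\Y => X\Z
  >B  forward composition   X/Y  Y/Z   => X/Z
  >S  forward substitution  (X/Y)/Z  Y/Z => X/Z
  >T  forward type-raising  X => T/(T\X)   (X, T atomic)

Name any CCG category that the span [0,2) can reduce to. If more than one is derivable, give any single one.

[0,3] S   >
  [0,2] S/N   >B
    [0,1] "plan" : S/NP
    [1,2] "map" : NP/N
  [2,3] "city" : N

S/N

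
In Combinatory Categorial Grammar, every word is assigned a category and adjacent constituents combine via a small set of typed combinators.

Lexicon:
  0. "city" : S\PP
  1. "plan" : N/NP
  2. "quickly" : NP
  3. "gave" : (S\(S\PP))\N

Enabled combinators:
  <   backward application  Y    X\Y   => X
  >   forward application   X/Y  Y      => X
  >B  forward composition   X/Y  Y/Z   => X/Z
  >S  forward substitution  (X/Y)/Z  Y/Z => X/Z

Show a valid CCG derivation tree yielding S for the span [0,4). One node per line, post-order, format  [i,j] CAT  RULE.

[0,4] S   <
  [0,1] "city" : S\PP
  [1,4] S\(S\PP)   <
    [1,3] N   >
      [1,2] "plan" : N/NP
      [2,3] "quickly" : NP
    [3,4] "gave" : (S\(S\PP))\N

[0,1] S\PP  lex  "city"
[1,2] N/NP  lex  "plan"
[2,3] NP  lex  "quickly"
[1,3] N  >  k=2
[3,4] (S\(S\PP))\N  lex  "gave"
[1,4] S\(S\PP)  <  k=3
[0,4] S  <  k=1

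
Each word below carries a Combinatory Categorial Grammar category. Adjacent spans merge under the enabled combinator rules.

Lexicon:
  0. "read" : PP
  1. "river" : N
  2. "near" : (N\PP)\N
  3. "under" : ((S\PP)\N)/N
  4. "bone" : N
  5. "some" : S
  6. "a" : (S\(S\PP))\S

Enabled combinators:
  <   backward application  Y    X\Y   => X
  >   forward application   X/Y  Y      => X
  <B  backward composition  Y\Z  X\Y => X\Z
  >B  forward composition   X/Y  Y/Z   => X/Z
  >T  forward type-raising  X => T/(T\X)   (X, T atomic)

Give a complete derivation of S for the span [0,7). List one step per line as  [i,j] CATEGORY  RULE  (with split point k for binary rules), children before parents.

[0,1] PP  lex  "read"
[1,2] N  lex  "river"
[2,3] (N\PP)\N  lex  "near"
[1,3] N\PP  <  k=2
[0,3] N  <  k=1
[3,4] ((S\PP)\N)/N  lex  "under"
[4,5] N  lex  "bone"
[3,5] (S\PP)\N  >  k=4
[0,5] S\PP  <  k=3
[5,6] S  lex  "some"
[6,7] (S\(S\PP))\S  lex  "a"
[5,7] S\(S\PP)  <  k=6
[0,7] S  <  k=5

[0,7] S   <
  [0,5] S\PP   <
    [0,3] N   <
      [0,1] "read" : PP
      [1,3] N\PP   <
        [1,2] "river" : N
        [2,3] "near" : (N\PP)\N
    [3,5] (S\PP)\N   >
      [3,4] "under" : ((S\PP)\N)/N
      [4,5] "bone" : N
  [5,7] S\(S\PP)   <
    [5,6] "some" : S
    [6,7] "a" : (S\(S\PP))\S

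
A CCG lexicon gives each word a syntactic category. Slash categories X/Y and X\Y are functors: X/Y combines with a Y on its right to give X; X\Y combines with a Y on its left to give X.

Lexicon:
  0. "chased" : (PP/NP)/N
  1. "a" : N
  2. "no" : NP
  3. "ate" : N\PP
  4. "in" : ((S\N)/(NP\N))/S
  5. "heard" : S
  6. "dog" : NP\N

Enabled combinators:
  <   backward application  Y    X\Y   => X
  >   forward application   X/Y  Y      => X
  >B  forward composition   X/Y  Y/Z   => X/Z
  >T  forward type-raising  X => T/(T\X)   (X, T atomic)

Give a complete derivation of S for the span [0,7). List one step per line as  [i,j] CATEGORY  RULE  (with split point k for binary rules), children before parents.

[0,7] S   <
  [0,4] N   <
    [0,3] PP   >
      [0,2] PP/NP   >
        [0,1] "chased" : (PP/NP)/N
        [1,2] "a" : N
      [2,3] "no" : NP
    [3,4] "ate" : N\PP
  [4,7] S\N   >
    [4,6] (S\N)/(NP\N)   >
      [4,5] "in" : ((S\N)/(NP\N))/S
      [5,6] "heard" : S
    [6,7] "dog" : NP\N

[0,1] (PP/NP)/N  lex  "chased"
[1,2] N  lex  "a"
[0,2] PP/NP  >  k=1
[2,3] NP  lex  "no"
[0,3] PP  >  k=2
[3,4] N\PP  lex  "ate"
[0,4] N  <  k=3
[4,5] ((S\N)/(NP\N))/S  lex  "in"
[5,6] S  lex  "heard"
[4,6] (S\N)/(NP\N)  >  k=5
[6,7] NP\N  lex  "dog"
[4,7] S\N  >  k=6
[0,7] S  <  k=4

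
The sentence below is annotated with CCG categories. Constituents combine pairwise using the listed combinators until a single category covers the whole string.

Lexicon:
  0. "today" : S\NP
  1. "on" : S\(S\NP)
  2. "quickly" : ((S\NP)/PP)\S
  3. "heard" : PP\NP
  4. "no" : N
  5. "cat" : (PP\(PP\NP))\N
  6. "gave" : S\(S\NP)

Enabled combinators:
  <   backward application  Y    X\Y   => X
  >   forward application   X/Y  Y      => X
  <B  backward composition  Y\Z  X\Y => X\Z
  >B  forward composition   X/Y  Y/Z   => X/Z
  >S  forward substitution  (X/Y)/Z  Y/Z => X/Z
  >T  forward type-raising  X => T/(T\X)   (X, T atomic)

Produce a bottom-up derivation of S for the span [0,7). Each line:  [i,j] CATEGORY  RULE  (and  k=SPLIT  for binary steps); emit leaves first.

[0,1] S\NP  lex  "today"
[1,2] S\(S\NP)  lex  "on"
[0,2] S  <  k=1
[2,3] ((S\NP)/PP)\S  lex  "quickly"
[0,3] (S\NP)/PP  <  k=2
[3,4] PP\NP  lex  "heard"
[4,5] N  lex  "no"
[5,6] (PP\(PP\NP))\N  lex  "cat"
[4,6] PP\(PP\NP)  <  k=5
[3,6] PP  <  k=4
[0,6] S\NP  >  k=3
[6,7] S\(S\NP)  lex  "gave"
[0,7] S  <  k=6

[0,7] S   <
  [0,6] S\NP   >
    [0,3] (S\NP)/PP   <
      [0,2] S   <
        [0,1] "today" : S\NP
        [1,2] "on" : S\(S\NP)
      [2,3] "quickly" : ((S\NP)/PP)\S
    [3,6] PP   <
      [3,4] "heard" : PP\NP
      [4,6] PP\(PP\NP)   <
        [4,5] "no" : N
        [5,6] "cat" : (PP\(PP\NP))\N
  [6,7] "gave" : S\(S\NP)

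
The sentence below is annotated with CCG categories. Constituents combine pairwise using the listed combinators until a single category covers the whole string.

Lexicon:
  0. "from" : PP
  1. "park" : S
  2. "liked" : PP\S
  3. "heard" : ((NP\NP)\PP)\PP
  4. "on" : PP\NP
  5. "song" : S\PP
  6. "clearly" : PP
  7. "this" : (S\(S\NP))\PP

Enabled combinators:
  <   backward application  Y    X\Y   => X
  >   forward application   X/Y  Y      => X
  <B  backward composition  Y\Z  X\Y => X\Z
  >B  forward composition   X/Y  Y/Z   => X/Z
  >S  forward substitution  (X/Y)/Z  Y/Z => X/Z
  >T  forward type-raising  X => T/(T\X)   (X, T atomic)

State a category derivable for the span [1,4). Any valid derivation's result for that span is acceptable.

(NP\NP)\PP

[0,8] S   <
  [0,6] S\NP   <B
    [0,4] NP\NP   <
      [0,1] "from" : PP
      [1,4] (NP\NP)\PP   <
        [1,3] PP   >
          [1,2] PP/(PP\S)   >T
            [1,2] "park" : S
          [2,3] "liked" : PP\S
        [3,4] "heard" : ((NP\NP)\PP)\PP
    [4,6] S\NP   <B
      [4,5] "on" : PP\NP
      [5,6] "song" : S\PP
  [6,8] S\(S\NP)   <
    [6,7] "clearly" : PP
    [7,8] "this" : (S\(S\NP))\PP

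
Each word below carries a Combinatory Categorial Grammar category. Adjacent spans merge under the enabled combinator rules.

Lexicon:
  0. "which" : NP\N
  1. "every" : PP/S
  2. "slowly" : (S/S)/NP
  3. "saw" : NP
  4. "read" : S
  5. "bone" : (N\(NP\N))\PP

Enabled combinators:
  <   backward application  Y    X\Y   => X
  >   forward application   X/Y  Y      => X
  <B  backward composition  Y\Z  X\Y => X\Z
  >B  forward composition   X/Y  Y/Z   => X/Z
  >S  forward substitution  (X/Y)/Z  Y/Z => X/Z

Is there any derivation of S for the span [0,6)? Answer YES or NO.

NP\N PP/S (S/S)/NP NP S (N\(NP\N))\PP
CKY chart[0,6] = {N}; S ∉ chart

NO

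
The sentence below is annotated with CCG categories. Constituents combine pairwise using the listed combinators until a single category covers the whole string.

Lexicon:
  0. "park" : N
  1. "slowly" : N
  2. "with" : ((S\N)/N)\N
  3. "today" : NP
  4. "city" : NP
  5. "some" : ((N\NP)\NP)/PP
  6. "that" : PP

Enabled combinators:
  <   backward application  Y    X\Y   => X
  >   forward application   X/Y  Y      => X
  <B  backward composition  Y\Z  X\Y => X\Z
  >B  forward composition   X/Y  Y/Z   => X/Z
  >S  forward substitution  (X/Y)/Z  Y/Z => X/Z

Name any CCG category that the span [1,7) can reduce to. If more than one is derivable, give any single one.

S\N

[0,7] S   <
  [0,1] "park" : N
  [1,7] S\N   >
    [1,3] (S\N)/N   <
      [1,2] "slowly" : N
      [2,3] "with" : ((S\N)/N)\N
    [3,7] N   <
      [3,4] "today" : NP
      [4,7] N\NP   <
        [4,5] "city" : NP
        [5,7] (N\NP)\NP   >
          [5,6] "some" : ((N\NP)\NP)/PP
          [6,7] "that" : PP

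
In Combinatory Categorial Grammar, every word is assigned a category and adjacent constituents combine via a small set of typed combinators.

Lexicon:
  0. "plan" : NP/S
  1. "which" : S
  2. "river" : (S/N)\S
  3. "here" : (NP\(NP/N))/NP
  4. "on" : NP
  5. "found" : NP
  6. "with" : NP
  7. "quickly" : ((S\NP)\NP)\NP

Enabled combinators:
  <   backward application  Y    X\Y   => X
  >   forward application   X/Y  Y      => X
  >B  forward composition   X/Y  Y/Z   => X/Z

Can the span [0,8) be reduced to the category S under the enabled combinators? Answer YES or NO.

YES

[0,8] S   <
  [0,5] NP   <
    [0,3] NP/N   >B
      [0,1] "plan" : NP/S
      [1,3] S/N   <
        [1,2] "which" : S
        [2,3] "river" : (S/N)\S
    [3,5] NP\(NP/N)   >
      [3,4] "here" : (NP\(NP/N))/NP
      [4,5] "on" : NP
  [5,8] S\NP   <
    [5,6] "found" : NP
    [6,8] (S\NP)\NP   <
      [6,7] "with" : NP
      [7,8] "quickly" : ((S\NP)\NP)\NP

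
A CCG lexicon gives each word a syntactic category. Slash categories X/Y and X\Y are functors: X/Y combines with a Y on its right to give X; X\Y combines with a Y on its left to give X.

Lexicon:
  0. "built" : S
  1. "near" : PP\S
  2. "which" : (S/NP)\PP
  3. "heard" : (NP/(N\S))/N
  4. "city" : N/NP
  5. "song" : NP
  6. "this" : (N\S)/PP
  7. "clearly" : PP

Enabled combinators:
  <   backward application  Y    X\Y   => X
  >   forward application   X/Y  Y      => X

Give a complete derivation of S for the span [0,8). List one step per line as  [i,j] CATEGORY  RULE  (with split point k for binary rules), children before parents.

[0,1] S  lex  "built"
[1,2] PP\S  lex  "near"
[0,2] PP  <  k=1
[2,3] (S/NP)\PP  lex  "which"
[0,3] S/NP  <  k=2
[3,4] (NP/(N\S))/N  lex  "heard"
[4,5] N/NP  lex  "city"
[5,6] NP  lex  "song"
[4,6] N  >  k=5
[3,6] NP/(N\S)  >  k=4
[6,7] (N\S)/PP  lex  "this"
[7,8] PP  lex  "clearly"
[6,8] N\S  >  k=7
[3,8] NP  >  k=6
[0,8] S  >  k=3

[0,8] S   >
  [0,3] S/NP   <
    [0,2] PP   <
      [0,1] "built" : S
      [1,2] "near" : PP\S
    [2,3] "which" : (S/NP)\PP
  [3,8] NP   >
    [3,6] NP/(N\S)   >
      [3,4] "heard" : (NP/(N\S))/N
      [4,6] N   >
        [4,5] "city" : N/NP
        [5,6] "song" : NP
    [6,8] N\S   >
      [6,7] "this" : (N\S)/PP
      [7,8] "clearly" : PP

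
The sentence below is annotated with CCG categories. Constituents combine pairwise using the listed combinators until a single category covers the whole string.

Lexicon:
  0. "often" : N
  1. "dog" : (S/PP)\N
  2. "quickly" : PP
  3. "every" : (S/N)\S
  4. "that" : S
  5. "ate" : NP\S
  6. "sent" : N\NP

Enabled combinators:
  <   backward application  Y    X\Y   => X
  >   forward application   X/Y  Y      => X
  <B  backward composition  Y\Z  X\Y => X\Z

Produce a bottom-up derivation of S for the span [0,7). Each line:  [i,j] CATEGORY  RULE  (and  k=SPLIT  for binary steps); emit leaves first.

[0,7] S   >
  [0,4] S/N   <
    [0,3] S   >
      [0,2] S/PP   <
        [0,1] "often" : N
        [1,2] "dog" : (S/PP)\N
      [2,3] "quickly" : PP
    [3,4] "every" : (S/N)\S
  [4,7] N   <
    [4,6] NP   <
      [4,5] "that" : S
      [5,6] "ate" : NP\S
    [6,7] "sent" : N\NP

[0,1] N  lex  "often"
[1,2] (S/PP)\N  lex  "dog"
[0,2] S/PP  <  k=1
[2,3] PP  lex  "quickly"
[0,3] S  >  k=2
[3,4] (S/N)\S  lex  "every"
[0,4] S/N  <  k=3
[4,5] S  lex  "that"
[5,6] NP\S  lex  "ate"
[4,6] NP  <  k=5
[6,7] N\NP  lex  "sent"
[4,7] N  <  k=6
[0,7] S  >  k=4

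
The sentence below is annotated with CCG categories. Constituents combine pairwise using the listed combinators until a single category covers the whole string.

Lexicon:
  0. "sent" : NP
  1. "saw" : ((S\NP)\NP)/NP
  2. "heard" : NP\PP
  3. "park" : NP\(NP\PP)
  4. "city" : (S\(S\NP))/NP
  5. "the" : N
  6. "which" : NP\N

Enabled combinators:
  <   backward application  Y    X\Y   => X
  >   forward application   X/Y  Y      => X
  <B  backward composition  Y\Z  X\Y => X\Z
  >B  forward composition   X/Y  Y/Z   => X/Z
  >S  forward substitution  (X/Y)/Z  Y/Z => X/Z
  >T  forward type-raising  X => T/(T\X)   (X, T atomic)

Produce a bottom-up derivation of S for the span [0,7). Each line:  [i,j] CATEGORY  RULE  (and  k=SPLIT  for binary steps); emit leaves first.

[0,1] NP  lex  "sent"
[1,2] ((S\NP)\NP)/NP  lex  "saw"
[2,3] NP\PP  lex  "heard"
[3,4] NP\(NP\PP)  lex  "park"
[2,4] NP  <  k=3
[1,4] (S\NP)\NP  >  k=2
[0,4] S\NP  <  k=1
[4,5] (S\(S\NP))/NP  lex  "city"
[5,6] N  lex  "the"
[5,6] NP/(NP\N)  >T
[6,7] NP\N  lex  "which"
[5,7] NP  >  k=6
[4,7] S\(S\NP)  >  k=5
[0,7] S  <  k=4

[0,7] S   <
  [0,4] S\NP   <
    [0,1] "sent" : NP
    [1,4] (S\NP)\NP   >
      [1,2] "saw" : ((S\NP)\NP)/NP
      [2,4] NP   <
        [2,3] "heard" : NP\PP
        [3,4] "park" : NP\(NP\PP)
  [4,7] S\(S\NP)   >
    [4,5] "city" : (S\(S\NP))/NP
    [5,7] NP   >
      [5,6] NP/(NP\N)   >T
        [5,6] "the" : N
      [6,7] "which" : NP\N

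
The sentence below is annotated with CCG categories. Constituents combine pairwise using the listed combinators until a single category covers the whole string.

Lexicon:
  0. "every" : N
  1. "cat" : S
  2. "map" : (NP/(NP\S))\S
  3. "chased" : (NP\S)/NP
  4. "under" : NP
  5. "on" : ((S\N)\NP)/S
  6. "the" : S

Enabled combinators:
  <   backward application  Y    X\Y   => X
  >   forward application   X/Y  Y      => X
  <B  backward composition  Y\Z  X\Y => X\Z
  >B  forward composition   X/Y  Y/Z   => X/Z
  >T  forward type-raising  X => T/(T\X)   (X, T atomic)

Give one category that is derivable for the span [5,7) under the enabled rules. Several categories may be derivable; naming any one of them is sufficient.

(S\N)\NP

[0,7] S   <
  [0,1] "every" : N
  [1,7] S\N   <
    [1,5] NP   >
      [1,3] NP/(NP\S)   <
        [1,2] "cat" : S
        [2,3] "map" : (NP/(NP\S))\S
      [3,5] NP\S   >
        [3,4] "chased" : (NP\S)/NP
        [4,5] "under" : NP
    [5,7] (S\N)\NP   >
      [5,6] "on" : ((S\N)\NP)/S
      [6,7] "the" : S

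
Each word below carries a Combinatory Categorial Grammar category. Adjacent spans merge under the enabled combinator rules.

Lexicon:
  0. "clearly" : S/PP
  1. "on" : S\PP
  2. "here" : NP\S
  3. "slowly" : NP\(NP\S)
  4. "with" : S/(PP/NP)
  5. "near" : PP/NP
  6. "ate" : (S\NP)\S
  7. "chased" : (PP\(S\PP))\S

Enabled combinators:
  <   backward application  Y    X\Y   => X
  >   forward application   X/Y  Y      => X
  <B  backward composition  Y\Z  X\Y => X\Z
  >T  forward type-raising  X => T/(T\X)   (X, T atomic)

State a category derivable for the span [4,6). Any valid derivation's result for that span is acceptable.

[0,8] S   >
  [0,1] "clearly" : S/PP
  [1,8] PP   <
    [1,2] "on" : S\PP
    [2,8] PP\(S\PP)   <
      [2,7] S   <
        [2,4] NP   <
          [2,3] "here" : NP\S
          [3,4] "slowly" : NP\(NP\S)
        [4,7] S\NP   <
          [4,6] S   >
            [4,5] "with" : S/(PP/NP)
            [5,6] "near" : PP/NP
          [6,7] "ate" : (S\NP)\S
      [7,8] "chased" : (PP\(S\PP))\S

S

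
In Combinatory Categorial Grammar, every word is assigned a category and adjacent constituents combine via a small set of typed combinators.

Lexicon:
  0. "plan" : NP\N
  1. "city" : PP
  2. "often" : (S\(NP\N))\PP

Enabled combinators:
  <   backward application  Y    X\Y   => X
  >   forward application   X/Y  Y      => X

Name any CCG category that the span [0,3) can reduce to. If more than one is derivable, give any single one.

[0,3] S   <
  [0,1] "plan" : NP\N
  [1,3] S\(NP\N)   <
    [1,2] "city" : PP
    [2,3] "often" : (S\(NP\N))\PP

S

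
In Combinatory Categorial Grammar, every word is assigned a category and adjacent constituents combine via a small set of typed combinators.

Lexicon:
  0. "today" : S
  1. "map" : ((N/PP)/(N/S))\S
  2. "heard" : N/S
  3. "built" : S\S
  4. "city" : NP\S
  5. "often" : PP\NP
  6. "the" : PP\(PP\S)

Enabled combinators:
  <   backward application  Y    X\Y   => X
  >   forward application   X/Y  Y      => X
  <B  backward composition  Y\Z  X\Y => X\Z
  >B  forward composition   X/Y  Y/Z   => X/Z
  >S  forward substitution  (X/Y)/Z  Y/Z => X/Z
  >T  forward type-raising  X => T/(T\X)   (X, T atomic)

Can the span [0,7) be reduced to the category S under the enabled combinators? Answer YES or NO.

NO

S ((N/PP)/(N/S))\S N/S S\S NP\S PP\NP PP\(PP\S)
CKY chart[0,7] = {N, N/(N\N), N/(PP\PP), NP/(NP\N), PP/(PP\N), S/(S\N)}; S ∉ chart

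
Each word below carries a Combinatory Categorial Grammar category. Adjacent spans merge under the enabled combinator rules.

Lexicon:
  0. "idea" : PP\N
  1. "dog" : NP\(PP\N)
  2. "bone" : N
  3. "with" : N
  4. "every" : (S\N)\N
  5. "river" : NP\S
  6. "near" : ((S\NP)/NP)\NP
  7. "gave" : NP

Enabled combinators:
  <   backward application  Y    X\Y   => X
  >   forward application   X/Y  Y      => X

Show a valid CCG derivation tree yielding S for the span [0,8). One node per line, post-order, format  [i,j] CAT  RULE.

[0,1] PP\N  lex  "idea"
[1,2] NP\(PP\N)  lex  "dog"
[0,2] NP  <  k=1
[2,3] N  lex  "bone"
[3,4] N  lex  "with"
[4,5] (S\N)\N  lex  "every"
[3,5] S\N  <  k=4
[2,5] S  <  k=3
[5,6] NP\S  lex  "river"
[2,6] NP  <  k=5
[6,7] ((S\NP)/NP)\NP  lex  "near"
[2,7] (S\NP)/NP  <  k=6
[7,8] NP  lex  "gave"
[2,8] S\NP  >  k=7
[0,8] S  <  k=2

[0,8] S   <
  [0,2] NP   <
    [0,1] "idea" : PP\N
    [1,2] "dog" : NP\(PP\N)
  [2,8] S\NP   >
    [2,7] (S\NP)/NP   <
      [2,6] NP   <
        [2,5] S   <
          [2,3] "bone" : N
          [3,5] S\N   <
            [3,4] "with" : N
            [4,5] "every" : (S\N)\N
        [5,6] "river" : NP\S
      [6,7] "near" : ((S\NP)/NP)\NP
    [7,8] "gave" : NP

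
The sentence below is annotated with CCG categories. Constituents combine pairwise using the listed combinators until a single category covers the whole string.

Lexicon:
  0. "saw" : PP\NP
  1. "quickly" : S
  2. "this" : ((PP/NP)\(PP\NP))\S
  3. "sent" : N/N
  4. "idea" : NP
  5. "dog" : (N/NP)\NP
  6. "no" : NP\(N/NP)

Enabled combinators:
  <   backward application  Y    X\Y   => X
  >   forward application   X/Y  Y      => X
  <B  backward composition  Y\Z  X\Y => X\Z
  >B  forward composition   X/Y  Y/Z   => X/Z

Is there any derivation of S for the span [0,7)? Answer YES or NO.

PP\NP S ((PP/NP)\(PP\NP))\S N/N NP (N/NP)\NP NP\(N/NP)
CKY chart[0,7] = {PP}; S ∉ chart

NO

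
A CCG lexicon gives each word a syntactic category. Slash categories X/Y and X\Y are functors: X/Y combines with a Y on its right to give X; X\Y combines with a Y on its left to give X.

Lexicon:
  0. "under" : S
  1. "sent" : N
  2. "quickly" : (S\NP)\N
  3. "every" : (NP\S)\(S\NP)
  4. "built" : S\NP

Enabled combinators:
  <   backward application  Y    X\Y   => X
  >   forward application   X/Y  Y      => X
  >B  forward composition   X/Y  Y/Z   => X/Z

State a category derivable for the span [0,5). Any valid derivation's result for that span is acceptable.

[0,5] S   <
  [0,4] NP   <
    [0,1] "under" : S
    [1,4] NP\S   <
      [1,3] S\NP   <
        [1,2] "sent" : N
        [2,3] "quickly" : (S\NP)\N
      [3,4] "every" : (NP\S)\(S\NP)
  [4,5] "built" : S\NP

S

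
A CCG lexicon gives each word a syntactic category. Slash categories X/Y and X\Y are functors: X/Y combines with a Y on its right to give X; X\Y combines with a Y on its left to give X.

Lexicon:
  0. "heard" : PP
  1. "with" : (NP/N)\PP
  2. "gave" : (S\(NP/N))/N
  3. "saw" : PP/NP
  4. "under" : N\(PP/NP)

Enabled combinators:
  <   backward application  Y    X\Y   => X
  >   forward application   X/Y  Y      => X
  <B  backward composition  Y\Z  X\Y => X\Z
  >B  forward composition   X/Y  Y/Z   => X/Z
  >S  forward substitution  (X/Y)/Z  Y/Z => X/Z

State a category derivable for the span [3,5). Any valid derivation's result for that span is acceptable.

[0,5] S   <
  [0,2] NP/N   <
    [0,1] "heard" : PP
    [1,2] "with" : (NP/N)\PP
  [2,5] S\(NP/N)   >
    [2,3] "gave" : (S\(NP/N))/N
    [3,5] N   <
      [3,4] "saw" : PP/NP
      [4,5] "under" : N\(PP/NP)

N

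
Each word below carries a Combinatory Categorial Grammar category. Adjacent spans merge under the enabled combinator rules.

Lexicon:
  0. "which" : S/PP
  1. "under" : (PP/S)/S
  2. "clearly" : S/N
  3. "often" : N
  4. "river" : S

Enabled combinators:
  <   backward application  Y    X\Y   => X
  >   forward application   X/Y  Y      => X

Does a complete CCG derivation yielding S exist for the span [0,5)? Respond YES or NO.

YES

[0,5] S   >
  [0,1] "which" : S/PP
  [1,5] PP   >
    [1,4] PP/S   >
      [1,2] "under" : (PP/S)/S
      [2,4] S   >
        [2,3] "clearly" : S/N
        [3,4] "often" : N
    [4,5] "river" : S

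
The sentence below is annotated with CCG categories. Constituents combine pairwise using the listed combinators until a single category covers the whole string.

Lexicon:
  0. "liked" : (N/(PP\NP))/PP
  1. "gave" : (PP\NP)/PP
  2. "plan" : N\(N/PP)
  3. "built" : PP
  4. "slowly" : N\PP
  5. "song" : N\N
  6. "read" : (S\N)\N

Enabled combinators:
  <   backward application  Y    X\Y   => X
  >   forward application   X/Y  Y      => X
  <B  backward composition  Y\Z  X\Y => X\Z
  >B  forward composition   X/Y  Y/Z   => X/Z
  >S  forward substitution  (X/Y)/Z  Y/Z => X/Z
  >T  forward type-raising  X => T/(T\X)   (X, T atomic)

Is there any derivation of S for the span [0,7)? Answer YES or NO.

YES

[0,7] S   <
  [0,3] N   <
    [0,2] N/PP   >S
      [0,1] "liked" : (N/(PP\NP))/PP
      [1,2] "gave" : (PP\NP)/PP
    [2,3] "plan" : N\(N/PP)
  [3,7] S\N   <
    [3,6] N   >
      [3,4] N/(N\PP)   >T
        [3,4] "built" : PP
      [4,6] N\PP   <B
        [4,5] "slowly" : N\PP
        [5,6] "song" : N\N
    [6,7] "read" : (S\N)\N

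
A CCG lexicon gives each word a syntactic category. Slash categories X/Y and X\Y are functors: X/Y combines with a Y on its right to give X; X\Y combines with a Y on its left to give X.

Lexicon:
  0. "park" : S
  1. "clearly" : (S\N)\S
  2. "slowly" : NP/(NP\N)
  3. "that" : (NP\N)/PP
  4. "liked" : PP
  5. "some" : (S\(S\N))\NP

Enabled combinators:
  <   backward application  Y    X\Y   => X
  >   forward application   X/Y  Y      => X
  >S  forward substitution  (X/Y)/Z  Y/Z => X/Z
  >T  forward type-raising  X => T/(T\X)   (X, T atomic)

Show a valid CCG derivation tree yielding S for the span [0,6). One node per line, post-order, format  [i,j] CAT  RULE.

[0,6] S   <
  [0,2] S\N   <
    [0,1] "park" : S
    [1,2] "clearly" : (S\N)\S
  [2,6] S\(S\N)   <
    [2,5] NP   >
      [2,3] "slowly" : NP/(NP\N)
      [3,5] NP\N   >
        [3,4] "that" : (NP\N)/PP
        [4,5] "liked" : PP
    [5,6] "some" : (S\(S\N))\NP

[0,1] S  lex  "park"
[1,2] (S\N)\S  lex  "clearly"
[0,2] S\N  <  k=1
[2,3] NP/(NP\N)  lex  "slowly"
[3,4] (NP\N)/PP  lex  "that"
[4,5] PP  lex  "liked"
[3,5] NP\N  >  k=4
[2,5] NP  >  k=3
[5,6] (S\(S\N))\NP  lex  "some"
[2,6] S\(S\N)  <  k=5
[0,6] S  <  k=2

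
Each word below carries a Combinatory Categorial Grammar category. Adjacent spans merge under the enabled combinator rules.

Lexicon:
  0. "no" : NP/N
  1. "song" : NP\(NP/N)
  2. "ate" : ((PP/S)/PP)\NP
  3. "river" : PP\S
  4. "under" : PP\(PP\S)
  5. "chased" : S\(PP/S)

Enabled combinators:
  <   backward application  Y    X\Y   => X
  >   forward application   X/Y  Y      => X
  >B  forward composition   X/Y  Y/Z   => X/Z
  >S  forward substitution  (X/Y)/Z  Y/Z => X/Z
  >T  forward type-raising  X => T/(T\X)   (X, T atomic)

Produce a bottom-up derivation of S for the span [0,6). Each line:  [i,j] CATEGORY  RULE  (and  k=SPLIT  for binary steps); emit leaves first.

[0,1] NP/N  lex  "no"
[1,2] NP\(NP/N)  lex  "song"
[0,2] NP  <  k=1
[2,3] ((PP/S)/PP)\NP  lex  "ate"
[0,3] (PP/S)/PP  <  k=2
[3,4] PP\S  lex  "river"
[4,5] PP\(PP\S)  lex  "under"
[3,5] PP  <  k=4
[0,5] PP/S  >  k=3
[5,6] S\(PP/S)  lex  "chased"
[0,6] S  <  k=5

[0,6] S   <
  [0,5] PP/S   >
    [0,3] (PP/S)/PP   <
      [0,2] NP   <
        [0,1] "no" : NP/N
        [1,2] "song" : NP\(NP/N)
      [2,3] "ate" : ((PP/S)/PP)\NP
    [3,5] PP   <
      [3,4] "river" : PP\S
      [4,5] "under" : PP\(PP\S)
  [5,6] "chased" : S\(PP/S)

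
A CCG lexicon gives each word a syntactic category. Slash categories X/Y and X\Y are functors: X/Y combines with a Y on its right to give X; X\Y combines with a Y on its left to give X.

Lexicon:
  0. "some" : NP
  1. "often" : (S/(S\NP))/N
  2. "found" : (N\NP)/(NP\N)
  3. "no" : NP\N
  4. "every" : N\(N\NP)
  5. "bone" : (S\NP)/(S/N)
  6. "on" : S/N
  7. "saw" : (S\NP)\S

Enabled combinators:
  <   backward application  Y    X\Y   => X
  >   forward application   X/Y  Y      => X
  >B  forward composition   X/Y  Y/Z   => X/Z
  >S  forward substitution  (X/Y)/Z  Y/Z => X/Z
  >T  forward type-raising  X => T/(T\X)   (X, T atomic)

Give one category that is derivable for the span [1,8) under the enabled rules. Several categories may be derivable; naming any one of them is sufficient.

S\NP

[0,8] S   <
  [0,1] "some" : NP
  [1,8] S\NP   <
    [1,7] S   >
      [1,5] S/(S\NP)   >
        [1,2] "often" : (S/(S\NP))/N
        [2,5] N   <
          [2,4] N\NP   >
            [2,3] "found" : (N\NP)/(NP\N)
            [3,4] "no" : NP\N
          [4,5] "every" : N\(N\NP)
      [5,7] S\NP   >
        [5,6] "bone" : (S\NP)/(S/N)
        [6,7] "on" : S/N
    [7,8] "saw" : (S\NP)\S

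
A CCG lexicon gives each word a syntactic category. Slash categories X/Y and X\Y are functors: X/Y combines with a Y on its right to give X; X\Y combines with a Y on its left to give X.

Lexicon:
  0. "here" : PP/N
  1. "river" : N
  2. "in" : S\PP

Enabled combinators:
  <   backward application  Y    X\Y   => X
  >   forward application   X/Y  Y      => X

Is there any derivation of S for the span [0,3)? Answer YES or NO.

YES

[0,3] S   <
  [0,2] PP   >
    [0,1] "here" : PP/N
    [1,2] "river" : N
  [2,3] "in" : S\PP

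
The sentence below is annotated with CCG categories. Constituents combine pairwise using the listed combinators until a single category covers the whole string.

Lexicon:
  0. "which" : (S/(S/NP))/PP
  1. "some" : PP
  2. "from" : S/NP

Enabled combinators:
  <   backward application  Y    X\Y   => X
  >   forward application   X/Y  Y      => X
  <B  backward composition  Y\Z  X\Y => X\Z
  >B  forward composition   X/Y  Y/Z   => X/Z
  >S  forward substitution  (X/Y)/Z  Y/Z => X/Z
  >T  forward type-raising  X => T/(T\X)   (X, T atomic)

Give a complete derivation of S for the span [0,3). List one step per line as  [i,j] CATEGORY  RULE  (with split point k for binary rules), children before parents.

[0,1] (S/(S/NP))/PP  lex  "which"
[1,2] PP  lex  "some"
[0,2] S/(S/NP)  >  k=1
[2,3] S/NP  lex  "from"
[0,3] S  >  k=2

[0,3] S   >
  [0,2] S/(S/NP)   >
    [0,1] "which" : (S/(S/NP))/PP
    [1,2] "some" : PP
  [2,3] "from" : S/NP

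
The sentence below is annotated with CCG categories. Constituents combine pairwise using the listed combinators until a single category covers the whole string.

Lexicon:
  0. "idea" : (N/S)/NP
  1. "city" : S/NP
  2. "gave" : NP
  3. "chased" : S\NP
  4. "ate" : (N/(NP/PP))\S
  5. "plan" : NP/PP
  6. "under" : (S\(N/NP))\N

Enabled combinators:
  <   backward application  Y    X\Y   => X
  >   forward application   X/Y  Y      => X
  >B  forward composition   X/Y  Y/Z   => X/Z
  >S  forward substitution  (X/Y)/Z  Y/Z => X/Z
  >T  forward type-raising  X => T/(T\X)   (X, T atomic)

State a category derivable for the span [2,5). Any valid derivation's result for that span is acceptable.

[0,7] S   <
  [0,2] N/NP   >S
    [0,1] "idea" : (N/S)/NP
    [1,2] "city" : S/NP
  [2,7] S\(N/NP)   <
    [2,6] N   >
      [2,5] N/(NP/PP)   <
        [2,4] S   >
          [2,3] S/(S\NP)   >T
            [2,3] "gave" : NP
          [3,4] "chased" : S\NP
        [4,5] "ate" : (N/(NP/PP))\S
      [5,6] "plan" : NP/PP
    [6,7] "under" : (S\(N/NP))\N

N/(NP/PP)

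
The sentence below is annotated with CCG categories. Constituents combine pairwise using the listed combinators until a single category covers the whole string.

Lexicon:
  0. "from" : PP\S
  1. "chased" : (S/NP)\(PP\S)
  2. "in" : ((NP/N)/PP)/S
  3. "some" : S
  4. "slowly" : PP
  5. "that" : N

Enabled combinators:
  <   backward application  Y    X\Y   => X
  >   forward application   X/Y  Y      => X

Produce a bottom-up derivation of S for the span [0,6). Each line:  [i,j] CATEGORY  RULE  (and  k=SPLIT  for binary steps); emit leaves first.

[0,6] S   >
  [0,2] S/NP   <
    [0,1] "from" : PP\S
    [1,2] "chased" : (S/NP)\(PP\S)
  [2,6] NP   >
    [2,5] NP/N   >
      [2,4] (NP/N)/PP   >
        [2,3] "in" : ((NP/N)/PP)/S
        [3,4] "some" : S
      [4,5] "slowly" : PP
    [5,6] "that" : N

[0,1] PP\S  lex  "from"
[1,2] (S/NP)\(PP\S)  lex  "chased"
[0,2] S/NP  <  k=1
[2,3] ((NP/N)/PP)/S  lex  "in"
[3,4] S  lex  "some"
[2,4] (NP/N)/PP  >  k=3
[4,5] PP  lex  "slowly"
[2,5] NP/N  >  k=4
[5,6] N  lex  "that"
[2,6] NP  >  k=5
[0,6] S  >  k=2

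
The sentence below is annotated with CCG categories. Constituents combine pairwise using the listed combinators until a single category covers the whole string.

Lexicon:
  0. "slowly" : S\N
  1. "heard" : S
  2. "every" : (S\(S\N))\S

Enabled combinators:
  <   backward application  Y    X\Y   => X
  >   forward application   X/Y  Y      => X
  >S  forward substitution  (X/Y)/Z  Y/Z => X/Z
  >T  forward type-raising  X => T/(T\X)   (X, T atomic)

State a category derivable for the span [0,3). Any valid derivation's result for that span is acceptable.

S

[0,3] S   <
  [0,1] "slowly" : S\N
  [1,3] S\(S\N)   <
    [1,2] "heard" : S
    [2,3] "every" : (S\(S\N))\S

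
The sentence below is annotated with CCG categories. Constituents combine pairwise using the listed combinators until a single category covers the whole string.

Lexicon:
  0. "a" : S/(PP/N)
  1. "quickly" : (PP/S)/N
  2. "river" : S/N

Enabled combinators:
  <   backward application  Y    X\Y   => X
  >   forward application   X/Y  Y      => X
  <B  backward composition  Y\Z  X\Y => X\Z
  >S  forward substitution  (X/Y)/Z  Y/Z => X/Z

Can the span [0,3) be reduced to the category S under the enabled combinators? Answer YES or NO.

YES

[0,3] S   >
  [0,1] "a" : S/(PP/N)
  [1,3] PP/N   >S
    [1,2] "quickly" : (PP/S)/N
    [2,3] "river" : S/N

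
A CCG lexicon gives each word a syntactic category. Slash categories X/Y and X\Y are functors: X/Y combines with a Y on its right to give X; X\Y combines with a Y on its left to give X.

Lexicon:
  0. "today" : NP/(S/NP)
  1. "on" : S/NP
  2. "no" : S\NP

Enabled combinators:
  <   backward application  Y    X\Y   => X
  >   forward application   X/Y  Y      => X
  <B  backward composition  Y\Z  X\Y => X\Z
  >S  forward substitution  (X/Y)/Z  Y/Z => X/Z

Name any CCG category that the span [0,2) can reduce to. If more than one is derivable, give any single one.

NP

[0,3] S   <
  [0,2] NP   >
    [0,1] "today" : NP/(S/NP)
    [1,2] "on" : S/NP
  [2,3] "no" : S\NP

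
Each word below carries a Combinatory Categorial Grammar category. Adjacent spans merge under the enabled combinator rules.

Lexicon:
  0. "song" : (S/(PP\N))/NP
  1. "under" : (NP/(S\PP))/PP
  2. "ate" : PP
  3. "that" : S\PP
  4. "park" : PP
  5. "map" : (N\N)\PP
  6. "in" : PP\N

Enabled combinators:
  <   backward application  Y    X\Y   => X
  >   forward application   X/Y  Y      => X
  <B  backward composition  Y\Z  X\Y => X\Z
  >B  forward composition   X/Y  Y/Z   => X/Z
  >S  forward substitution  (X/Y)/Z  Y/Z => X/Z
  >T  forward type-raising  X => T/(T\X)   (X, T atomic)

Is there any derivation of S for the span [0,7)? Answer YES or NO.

[0,7] S   >
  [0,4] S/(PP\N)   >
    [0,1] "song" : (S/(PP\N))/NP
    [1,4] NP   >
      [1,3] NP/(S\PP)   >
        [1,2] "under" : (NP/(S\PP))/PP
        [2,3] "ate" : PP
      [3,4] "that" : S\PP
  [4,7] PP\N   <B
    [4,6] N\N   <
      [4,5] "park" : PP
      [5,6] "map" : (N\N)\PP
    [6,7] "in" : PP\N

YES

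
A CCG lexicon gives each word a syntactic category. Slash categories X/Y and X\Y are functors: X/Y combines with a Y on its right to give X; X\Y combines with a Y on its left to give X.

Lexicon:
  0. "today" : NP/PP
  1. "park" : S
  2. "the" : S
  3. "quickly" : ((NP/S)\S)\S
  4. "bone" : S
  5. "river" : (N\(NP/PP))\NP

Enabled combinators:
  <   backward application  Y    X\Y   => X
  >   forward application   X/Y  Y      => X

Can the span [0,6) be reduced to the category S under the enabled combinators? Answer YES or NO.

NP/PP S S ((NP/S)\S)\S S (N\(NP/PP))\NP
CKY chart[0,6] = {N}; S ∉ chart

NO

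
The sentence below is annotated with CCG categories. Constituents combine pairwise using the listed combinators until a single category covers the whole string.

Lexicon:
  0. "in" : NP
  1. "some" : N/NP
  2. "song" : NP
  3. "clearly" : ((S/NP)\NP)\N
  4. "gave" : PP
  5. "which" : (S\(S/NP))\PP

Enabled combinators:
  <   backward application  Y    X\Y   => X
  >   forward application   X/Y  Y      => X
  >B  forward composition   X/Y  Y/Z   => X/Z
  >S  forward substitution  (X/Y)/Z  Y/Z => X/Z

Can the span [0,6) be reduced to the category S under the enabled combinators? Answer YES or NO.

[0,6] S   <
  [0,4] S/NP   <
    [0,1] "in" : NP
    [1,4] (S/NP)\NP   <
      [1,3] N   >
        [1,2] "some" : N/NP
        [2,3] "song" : NP
      [3,4] "clearly" : ((S/NP)\NP)\N
  [4,6] S\(S/NP)   <
    [4,5] "gave" : PP
    [5,6] "which" : (S\(S/NP))\PP

YES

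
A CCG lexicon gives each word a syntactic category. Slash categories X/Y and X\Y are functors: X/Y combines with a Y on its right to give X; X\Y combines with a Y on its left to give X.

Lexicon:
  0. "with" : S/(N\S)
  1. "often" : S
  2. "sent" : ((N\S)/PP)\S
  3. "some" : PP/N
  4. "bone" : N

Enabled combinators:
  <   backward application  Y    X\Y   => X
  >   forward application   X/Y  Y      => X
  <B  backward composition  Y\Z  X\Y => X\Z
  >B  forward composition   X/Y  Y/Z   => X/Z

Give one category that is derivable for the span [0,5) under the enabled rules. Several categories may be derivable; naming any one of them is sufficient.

S

[0,5] S   >
  [0,1] "with" : S/(N\S)
  [1,5] N\S   >
    [1,3] (N\S)/PP   <
      [1,2] "often" : S
      [2,3] "sent" : ((N\S)/PP)\S
    [3,5] PP   >
      [3,4] "some" : PP/N
      [4,5] "bone" : N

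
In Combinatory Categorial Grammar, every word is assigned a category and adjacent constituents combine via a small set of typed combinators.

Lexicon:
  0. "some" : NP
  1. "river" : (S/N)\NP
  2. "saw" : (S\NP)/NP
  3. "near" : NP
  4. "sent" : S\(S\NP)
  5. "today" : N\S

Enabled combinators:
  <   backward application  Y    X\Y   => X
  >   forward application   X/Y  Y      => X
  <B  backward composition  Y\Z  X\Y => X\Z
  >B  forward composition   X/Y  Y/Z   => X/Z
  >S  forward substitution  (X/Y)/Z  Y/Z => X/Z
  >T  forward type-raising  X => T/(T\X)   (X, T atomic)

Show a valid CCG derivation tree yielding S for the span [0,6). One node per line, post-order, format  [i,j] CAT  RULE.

[0,1] NP  lex  "some"
[1,2] (S/N)\NP  lex  "river"
[0,2] S/N  <  k=1
[2,3] (S\NP)/NP  lex  "saw"
[3,4] NP  lex  "near"
[2,4] S\NP  >  k=3
[4,5] S\(S\NP)  lex  "sent"
[2,5] S  <  k=4
[5,6] N\S  lex  "today"
[2,6] N  <  k=5
[0,6] S  >  k=2

[0,6] S   >
  [0,2] S/N   <
    [0,1] "some" : NP
    [1,2] "river" : (S/N)\NP
  [2,6] N   <
    [2,5] S   <
      [2,4] S\NP   >
        [2,3] "saw" : (S\NP)/NP
        [3,4] "near" : NP
      [4,5] "sent" : S\(S\NP)
    [5,6] "today" : N\S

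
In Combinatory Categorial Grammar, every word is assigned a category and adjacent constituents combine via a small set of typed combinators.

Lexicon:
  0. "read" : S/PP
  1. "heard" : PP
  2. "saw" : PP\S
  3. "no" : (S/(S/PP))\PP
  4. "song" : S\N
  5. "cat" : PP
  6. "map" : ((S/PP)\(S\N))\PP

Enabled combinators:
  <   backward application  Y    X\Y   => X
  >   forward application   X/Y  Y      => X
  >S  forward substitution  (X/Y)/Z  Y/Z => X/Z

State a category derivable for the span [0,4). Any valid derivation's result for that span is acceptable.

[0,7] S   >
  [0,4] S/(S/PP)   <
    [0,3] PP   <
      [0,2] S   >
        [0,1] "read" : S/PP
        [1,2] "heard" : PP
      [2,3] "saw" : PP\S
    [3,4] "no" : (S/(S/PP))\PP
  [4,7] S/PP   <
    [4,5] "song" : S\N
    [5,7] (S/PP)\(S\N)   <
      [5,6] "cat" : PP
      [6,7] "map" : ((S/PP)\(S\N))\PP

S/(S/PP)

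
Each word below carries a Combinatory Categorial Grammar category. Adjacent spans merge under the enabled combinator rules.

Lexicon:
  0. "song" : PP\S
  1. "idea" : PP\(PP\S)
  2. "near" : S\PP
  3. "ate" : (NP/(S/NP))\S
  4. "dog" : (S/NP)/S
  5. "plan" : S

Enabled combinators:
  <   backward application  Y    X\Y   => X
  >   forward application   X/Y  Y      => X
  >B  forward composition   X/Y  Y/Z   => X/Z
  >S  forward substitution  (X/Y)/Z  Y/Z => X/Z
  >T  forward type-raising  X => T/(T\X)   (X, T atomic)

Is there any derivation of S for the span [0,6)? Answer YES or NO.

PP\S PP\(PP\S) S\PP (NP/(S/NP))\S (S/NP)/S S
CKY chart[0,6] = {N/(N\NP), NP, NP/(NP\NP), NP/(S\S), PP/(PP\NP), S/(S\NP)}; S ∉ chart

NO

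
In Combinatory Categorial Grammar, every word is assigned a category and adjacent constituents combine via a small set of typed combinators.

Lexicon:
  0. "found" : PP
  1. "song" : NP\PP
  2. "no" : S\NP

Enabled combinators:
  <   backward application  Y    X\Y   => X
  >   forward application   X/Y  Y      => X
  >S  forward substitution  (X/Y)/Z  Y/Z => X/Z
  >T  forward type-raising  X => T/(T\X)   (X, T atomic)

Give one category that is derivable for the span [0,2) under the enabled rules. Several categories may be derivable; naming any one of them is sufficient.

NP

[0,3] S   <
  [0,2] NP   <
    [0,1] "found" : PP
    [1,2] "song" : NP\PP
  [2,3] "no" : S\NP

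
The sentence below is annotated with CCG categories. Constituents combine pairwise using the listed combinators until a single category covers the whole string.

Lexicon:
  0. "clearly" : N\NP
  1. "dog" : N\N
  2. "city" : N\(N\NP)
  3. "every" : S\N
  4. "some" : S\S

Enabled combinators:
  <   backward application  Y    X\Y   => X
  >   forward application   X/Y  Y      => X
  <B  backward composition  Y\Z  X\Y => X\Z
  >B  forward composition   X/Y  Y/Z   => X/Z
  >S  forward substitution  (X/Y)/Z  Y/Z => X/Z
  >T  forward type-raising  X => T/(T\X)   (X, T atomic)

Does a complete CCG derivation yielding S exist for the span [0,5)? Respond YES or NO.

YES

[0,5] S   <
  [0,3] N   <
    [0,2] N\NP   <B
      [0,1] "clearly" : N\NP
      [1,2] "dog" : N\N
    [2,3] "city" : N\(N\NP)
  [3,5] S\N   <B
    [3,4] "every" : S\N
    [4,5] "some" : S\S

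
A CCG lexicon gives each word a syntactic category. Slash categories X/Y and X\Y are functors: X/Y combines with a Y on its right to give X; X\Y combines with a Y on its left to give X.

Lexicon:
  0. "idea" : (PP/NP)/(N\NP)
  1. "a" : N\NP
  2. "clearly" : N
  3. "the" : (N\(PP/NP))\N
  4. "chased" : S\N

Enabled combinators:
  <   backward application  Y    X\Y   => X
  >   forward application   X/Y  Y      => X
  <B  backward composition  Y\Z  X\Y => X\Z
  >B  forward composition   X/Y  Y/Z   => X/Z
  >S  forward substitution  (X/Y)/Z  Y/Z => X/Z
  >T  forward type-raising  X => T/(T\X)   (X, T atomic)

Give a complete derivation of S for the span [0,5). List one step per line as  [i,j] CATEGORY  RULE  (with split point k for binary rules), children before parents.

[0,1] (PP/NP)/(N\NP)  lex  "idea"
[1,2] N\NP  lex  "a"
[0,2] PP/NP  >  k=1
[2,3] N  lex  "clearly"
[3,4] (N\(PP/NP))\N  lex  "the"
[2,4] N\(PP/NP)  <  k=3
[0,4] N  <  k=2
[4,5] S\N  lex  "chased"
[0,5] S  <  k=4

[0,5] S   <
  [0,4] N   <
    [0,2] PP/NP   >
      [0,1] "idea" : (PP/NP)/(N\NP)
      [1,2] "a" : N\NP
    [2,4] N\(PP/NP)   <
      [2,3] "clearly" : N
      [3,4] "the" : (N\(PP/NP))\N
  [4,5] "chased" : S\N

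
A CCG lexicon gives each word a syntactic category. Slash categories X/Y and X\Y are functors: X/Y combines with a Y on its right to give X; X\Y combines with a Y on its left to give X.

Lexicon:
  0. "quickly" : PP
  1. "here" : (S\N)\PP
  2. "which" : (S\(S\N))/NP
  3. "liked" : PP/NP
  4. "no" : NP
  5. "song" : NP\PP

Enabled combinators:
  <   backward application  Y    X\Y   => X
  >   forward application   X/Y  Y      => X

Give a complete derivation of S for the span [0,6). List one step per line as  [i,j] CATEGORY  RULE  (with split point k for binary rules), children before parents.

[0,1] PP  lex  "quickly"
[1,2] (S\N)\PP  lex  "here"
[0,2] S\N  <  k=1
[2,3] (S\(S\N))/NP  lex  "which"
[3,4] PP/NP  lex  "liked"
[4,5] NP  lex  "no"
[3,5] PP  >  k=4
[5,6] NP\PP  lex  "song"
[3,6] NP  <  k=5
[2,6] S\(S\N)  >  k=3
[0,6] S  <  k=2

[0,6] S   <
  [0,2] S\N   <
    [0,1] "quickly" : PP
    [1,2] "here" : (S\N)\PP
  [2,6] S\(S\N)   >
    [2,3] "which" : (S\(S\N))/NP
    [3,6] NP   <
      [3,5] PP   >
        [3,4] "liked" : PP/NP
        [4,5] "no" : NP
      [5,6] "song" : NP\PP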